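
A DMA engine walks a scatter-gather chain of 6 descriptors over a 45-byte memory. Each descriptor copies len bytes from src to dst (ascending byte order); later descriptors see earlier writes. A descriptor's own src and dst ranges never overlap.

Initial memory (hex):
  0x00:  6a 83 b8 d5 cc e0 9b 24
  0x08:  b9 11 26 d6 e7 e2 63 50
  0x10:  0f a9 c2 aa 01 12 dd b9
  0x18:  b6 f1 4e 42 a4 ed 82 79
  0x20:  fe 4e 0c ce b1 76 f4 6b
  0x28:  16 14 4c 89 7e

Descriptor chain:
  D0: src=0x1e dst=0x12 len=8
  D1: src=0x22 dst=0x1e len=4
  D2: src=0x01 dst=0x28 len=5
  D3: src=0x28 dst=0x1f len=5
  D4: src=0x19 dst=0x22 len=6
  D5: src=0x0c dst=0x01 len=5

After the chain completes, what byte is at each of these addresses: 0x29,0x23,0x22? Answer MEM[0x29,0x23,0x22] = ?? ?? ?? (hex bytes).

MEM[0x29,0x23,0x22] = b8 4e 76

[0] 0x1e->0x12 len=8 : 82 79 fe 4e 0c ce b1 76
[1] 0x22->0x1e len=4 : 0c ce b1 76
[2] 0x01->0x28 len=5 : 83 b8 d5 cc e0
[3] 0x28->0x1f len=5 : 83 b8 d5 cc e0
[4] 0x19->0x22 len=6 : 76 4e 42 a4 ed 0c
[5] 0x0c->0x01 len=5 : e7 e2 63 50 0f
query mem[0x29]=0xb8, mem[0x23]=0x4e, mem[0x22]=0x76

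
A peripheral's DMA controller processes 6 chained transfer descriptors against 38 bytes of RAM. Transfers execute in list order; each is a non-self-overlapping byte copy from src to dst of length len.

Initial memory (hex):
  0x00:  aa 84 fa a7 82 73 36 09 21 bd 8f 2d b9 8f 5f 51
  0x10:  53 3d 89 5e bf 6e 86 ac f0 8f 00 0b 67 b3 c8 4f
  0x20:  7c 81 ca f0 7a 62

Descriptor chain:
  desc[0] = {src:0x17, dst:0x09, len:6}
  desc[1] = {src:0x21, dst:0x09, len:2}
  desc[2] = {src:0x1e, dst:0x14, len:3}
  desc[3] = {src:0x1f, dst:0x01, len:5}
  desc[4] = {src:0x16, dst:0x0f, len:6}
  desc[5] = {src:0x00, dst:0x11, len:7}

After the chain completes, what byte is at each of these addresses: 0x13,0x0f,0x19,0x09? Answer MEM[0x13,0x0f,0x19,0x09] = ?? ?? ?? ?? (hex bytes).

MEM[0x13,0x0f,0x19,0x09] = 7c 7c 8f 81

  after D0: wrote 6B at 0x09 = acf08f000b67
  after D1: wrote 2B at 0x09 = 81ca
  after D2: wrote 3B at 0x14 = c84f7c
  after D3: wrote 5B at 0x01 = 4f7c81caf0
  after D4: wrote 6B at 0x0f = 7cacf08f000b
  after D5: wrote 7B at 0x11 = aa4f7c81caf036
query mem[0x13]=0x7c, mem[0x0f]=0x7c, mem[0x19]=0x8f, mem[0x09]=0x81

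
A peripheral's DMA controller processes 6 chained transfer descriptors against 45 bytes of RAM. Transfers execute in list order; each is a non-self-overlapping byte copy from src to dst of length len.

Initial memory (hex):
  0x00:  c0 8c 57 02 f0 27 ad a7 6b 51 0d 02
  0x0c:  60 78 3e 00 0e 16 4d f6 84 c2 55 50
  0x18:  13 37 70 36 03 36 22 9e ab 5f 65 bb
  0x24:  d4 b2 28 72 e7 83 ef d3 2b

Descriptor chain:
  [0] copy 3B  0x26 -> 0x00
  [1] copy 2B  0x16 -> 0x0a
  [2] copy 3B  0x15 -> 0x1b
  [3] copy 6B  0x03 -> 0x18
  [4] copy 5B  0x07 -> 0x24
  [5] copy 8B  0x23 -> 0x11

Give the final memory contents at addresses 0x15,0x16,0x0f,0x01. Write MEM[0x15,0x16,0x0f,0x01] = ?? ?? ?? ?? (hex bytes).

MEM[0x15,0x16,0x0f,0x01] = 55 50 00 72

[0] 0x26->0x00 len=3 : 28 72 e7
[1] 0x16->0x0a len=2 : 55 50
[2] 0x15->0x1b len=3 : c2 55 50
[3] 0x03->0x18 len=6 : 02 f0 27 ad a7 6b
[4] 0x07->0x24 len=5 : a7 6b 51 55 50
[5] 0x23->0x11 len=8 : bb a7 6b 51 55 50 83 ef
query mem[0x15]=0x55, mem[0x16]=0x50, mem[0x0f]=0x00, mem[0x01]=0x72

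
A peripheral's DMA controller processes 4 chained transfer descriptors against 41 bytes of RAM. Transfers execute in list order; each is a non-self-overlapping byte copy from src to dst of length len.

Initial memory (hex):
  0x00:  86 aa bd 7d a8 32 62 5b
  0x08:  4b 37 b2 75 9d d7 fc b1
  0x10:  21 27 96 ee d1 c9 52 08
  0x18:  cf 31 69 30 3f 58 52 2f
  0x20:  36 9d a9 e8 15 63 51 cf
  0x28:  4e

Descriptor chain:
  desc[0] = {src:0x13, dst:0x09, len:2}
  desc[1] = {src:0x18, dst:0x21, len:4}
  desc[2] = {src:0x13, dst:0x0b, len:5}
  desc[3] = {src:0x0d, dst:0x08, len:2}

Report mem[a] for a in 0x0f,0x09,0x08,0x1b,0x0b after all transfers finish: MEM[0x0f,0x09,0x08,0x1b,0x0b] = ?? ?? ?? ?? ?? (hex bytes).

MEM[0x0f,0x09,0x08,0x1b,0x0b] = 08 52 c9 30 ee

D0: mem[0x09..0x0a] <- [ee d1]
D1: mem[0x21..0x24] <- [cf 31 69 30]
D2: mem[0x0b..0x0f] <- [ee d1 c9 52 08]
D3: mem[0x08..0x09] <- [c9 52]
query mem[0x0f]=0x08, mem[0x09]=0x52, mem[0x08]=0xc9, mem[0x1b]=0x30, mem[0x0b]=0xee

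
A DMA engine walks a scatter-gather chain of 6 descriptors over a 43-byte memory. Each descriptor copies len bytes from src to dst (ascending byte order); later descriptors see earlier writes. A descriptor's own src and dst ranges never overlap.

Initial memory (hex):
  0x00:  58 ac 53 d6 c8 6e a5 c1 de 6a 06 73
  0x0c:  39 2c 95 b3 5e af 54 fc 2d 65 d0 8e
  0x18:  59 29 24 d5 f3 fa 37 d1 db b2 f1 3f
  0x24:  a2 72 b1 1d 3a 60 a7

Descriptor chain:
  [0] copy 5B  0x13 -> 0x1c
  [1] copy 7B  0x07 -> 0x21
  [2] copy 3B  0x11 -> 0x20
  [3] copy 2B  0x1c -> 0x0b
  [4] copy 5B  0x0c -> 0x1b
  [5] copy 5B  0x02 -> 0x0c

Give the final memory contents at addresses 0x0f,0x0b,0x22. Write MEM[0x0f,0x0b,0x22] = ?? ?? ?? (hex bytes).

[0] 0x13->0x1c len=5 : fc 2d 65 d0 8e
[1] 0x07->0x21 len=7 : c1 de 6a 06 73 39 2c
[2] 0x11->0x20 len=3 : af 54 fc
[3] 0x1c->0x0b len=2 : fc 2d
[4] 0x0c->0x1b len=5 : 2d 2c 95 b3 5e
[5] 0x02->0x0c len=5 : 53 d6 c8 6e a5
query mem[0x0f]=0x6e, mem[0x0b]=0xfc, mem[0x22]=0xfc

MEM[0x0f,0x0b,0x22] = 6e fc fc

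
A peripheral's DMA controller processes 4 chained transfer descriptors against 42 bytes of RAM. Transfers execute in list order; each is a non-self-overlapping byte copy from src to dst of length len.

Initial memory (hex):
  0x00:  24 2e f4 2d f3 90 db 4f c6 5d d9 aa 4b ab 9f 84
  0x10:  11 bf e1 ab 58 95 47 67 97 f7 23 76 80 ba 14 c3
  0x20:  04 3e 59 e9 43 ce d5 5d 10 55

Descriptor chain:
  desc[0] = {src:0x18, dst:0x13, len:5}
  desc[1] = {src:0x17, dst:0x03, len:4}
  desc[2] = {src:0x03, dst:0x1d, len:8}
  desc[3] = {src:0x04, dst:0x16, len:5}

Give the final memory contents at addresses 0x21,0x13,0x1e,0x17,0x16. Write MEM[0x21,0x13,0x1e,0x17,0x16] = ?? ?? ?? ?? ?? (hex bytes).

D0: mem[0x13..0x17] <- [97 f7 23 76 80]
D1: mem[0x03..0x06] <- [80 97 f7 23]
D2: mem[0x1d..0x24] <- [80 97 f7 23 4f c6 5d d9]
D3: mem[0x16..0x1a] <- [97 f7 23 4f c6]
query mem[0x21]=0x4f, mem[0x13]=0x97, mem[0x1e]=0x97, mem[0x17]=0xf7, mem[0x16]=0x97

MEM[0x21,0x13,0x1e,0x17,0x16] = 4f 97 97 f7 97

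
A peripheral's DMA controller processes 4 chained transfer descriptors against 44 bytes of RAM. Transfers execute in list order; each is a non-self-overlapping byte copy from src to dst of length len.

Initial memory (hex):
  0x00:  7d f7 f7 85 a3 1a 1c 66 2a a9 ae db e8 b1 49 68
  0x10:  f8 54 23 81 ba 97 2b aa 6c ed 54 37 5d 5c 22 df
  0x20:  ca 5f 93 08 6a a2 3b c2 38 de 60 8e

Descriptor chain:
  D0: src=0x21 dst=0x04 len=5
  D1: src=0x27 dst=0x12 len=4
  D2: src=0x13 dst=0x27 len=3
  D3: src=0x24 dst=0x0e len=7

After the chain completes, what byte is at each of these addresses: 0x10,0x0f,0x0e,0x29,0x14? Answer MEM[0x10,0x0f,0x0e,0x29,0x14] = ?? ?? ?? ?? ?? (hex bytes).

MEM[0x10,0x0f,0x0e,0x29,0x14] = 3b a2 6a 60 60

[0] 0x21->0x04 len=5 : 5f 93 08 6a a2
[1] 0x27->0x12 len=4 : c2 38 de 60
[2] 0x13->0x27 len=3 : 38 de 60
[3] 0x24->0x0e len=7 : 6a a2 3b 38 de 60 60
query mem[0x10]=0x3b, mem[0x0f]=0xa2, mem[0x0e]=0x6a, mem[0x29]=0x60, mem[0x14]=0x60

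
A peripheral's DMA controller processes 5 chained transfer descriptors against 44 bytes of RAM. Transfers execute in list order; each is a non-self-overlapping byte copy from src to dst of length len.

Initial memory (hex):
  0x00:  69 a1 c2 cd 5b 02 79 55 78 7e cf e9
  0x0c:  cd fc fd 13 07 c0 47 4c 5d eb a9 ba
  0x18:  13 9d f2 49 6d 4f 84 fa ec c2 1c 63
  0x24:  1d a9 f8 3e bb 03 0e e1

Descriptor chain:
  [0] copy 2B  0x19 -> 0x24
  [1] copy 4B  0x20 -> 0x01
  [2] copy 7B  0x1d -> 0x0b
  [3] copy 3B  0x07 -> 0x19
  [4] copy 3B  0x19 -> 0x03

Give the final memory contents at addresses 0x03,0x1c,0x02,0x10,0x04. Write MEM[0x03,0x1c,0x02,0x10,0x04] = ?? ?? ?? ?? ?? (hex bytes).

MEM[0x03,0x1c,0x02,0x10,0x04] = 55 6d c2 1c 78

  after D0: wrote 2B at 0x24 = 9df2
  after D1: wrote 4B at 0x01 = ecc21c63
  after D2: wrote 7B at 0x0b = 4f84faecc21c63
  after D3: wrote 3B at 0x19 = 55787e
  after D4: wrote 3B at 0x03 = 55787e
query mem[0x03]=0x55, mem[0x1c]=0x6d, mem[0x02]=0xc2, mem[0x10]=0x1c, mem[0x04]=0x78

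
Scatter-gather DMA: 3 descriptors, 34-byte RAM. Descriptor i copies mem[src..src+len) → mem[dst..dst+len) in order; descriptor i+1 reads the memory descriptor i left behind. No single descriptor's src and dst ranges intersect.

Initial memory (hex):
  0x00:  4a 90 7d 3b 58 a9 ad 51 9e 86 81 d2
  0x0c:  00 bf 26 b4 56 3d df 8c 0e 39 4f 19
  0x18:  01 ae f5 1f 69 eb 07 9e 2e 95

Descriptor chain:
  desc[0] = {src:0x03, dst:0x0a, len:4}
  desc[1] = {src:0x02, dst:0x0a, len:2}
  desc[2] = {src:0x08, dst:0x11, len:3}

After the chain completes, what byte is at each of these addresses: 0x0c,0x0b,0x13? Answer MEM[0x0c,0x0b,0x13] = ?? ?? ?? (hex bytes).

  after D0: wrote 4B at 0x0a = 3b58a9ad
  after D1: wrote 2B at 0x0a = 7d3b
  after D2: wrote 3B at 0x11 = 9e867d
query mem[0x0c]=0xa9, mem[0x0b]=0x3b, mem[0x13]=0x7d

MEM[0x0c,0x0b,0x13] = a9 3b 7d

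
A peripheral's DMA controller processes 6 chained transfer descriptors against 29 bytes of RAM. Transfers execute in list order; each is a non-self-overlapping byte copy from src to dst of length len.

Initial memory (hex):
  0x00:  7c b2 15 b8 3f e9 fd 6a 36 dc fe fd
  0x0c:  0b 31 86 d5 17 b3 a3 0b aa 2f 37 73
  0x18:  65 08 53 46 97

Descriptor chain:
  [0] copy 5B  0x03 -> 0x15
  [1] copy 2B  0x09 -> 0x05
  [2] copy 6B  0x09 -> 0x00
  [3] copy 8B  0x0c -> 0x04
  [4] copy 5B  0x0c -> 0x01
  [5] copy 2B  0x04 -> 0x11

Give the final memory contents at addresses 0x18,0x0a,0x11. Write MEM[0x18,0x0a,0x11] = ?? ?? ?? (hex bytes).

  after D0: wrote 5B at 0x15 = b83fe9fd6a
  after D1: wrote 2B at 0x05 = dcfe
  after D2: wrote 6B at 0x00 = dcfefd0b3186
  after D3: wrote 8B at 0x04 = 0b3186d517b3a30b
  after D4: wrote 5B at 0x01 = 0b3186d517
  after D5: wrote 2B at 0x11 = d517
query mem[0x18]=0xfd, mem[0x0a]=0xa3, mem[0x11]=0xd5

MEM[0x18,0x0a,0x11] = fd a3 d5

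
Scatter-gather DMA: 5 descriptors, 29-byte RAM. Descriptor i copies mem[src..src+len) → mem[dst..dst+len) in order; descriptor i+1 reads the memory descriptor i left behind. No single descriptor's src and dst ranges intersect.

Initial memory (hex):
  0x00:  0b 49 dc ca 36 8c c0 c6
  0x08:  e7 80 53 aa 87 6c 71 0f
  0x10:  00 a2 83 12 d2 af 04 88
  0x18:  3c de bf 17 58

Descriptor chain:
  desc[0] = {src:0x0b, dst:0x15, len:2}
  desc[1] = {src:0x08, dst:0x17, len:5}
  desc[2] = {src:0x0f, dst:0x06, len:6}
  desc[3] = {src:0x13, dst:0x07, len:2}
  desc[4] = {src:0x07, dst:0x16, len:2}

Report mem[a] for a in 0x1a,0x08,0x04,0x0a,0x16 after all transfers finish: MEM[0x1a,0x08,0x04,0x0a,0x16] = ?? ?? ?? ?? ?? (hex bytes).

MEM[0x1a,0x08,0x04,0x0a,0x16] = aa d2 36 12 12

#0 dst[0x15+2] := {0xaa,0x87}
#1 dst[0x17+5] := {0xe7,0x80,0x53,0xaa,0x87}
#2 dst[0x06+6] := {0x0f,0x00,0xa2,0x83,0x12,0xd2}
#3 dst[0x07+2] := {0x12,0xd2}
#4 dst[0x16+2] := {0x12,0xd2}
query mem[0x1a]=0xaa, mem[0x08]=0xd2, mem[0x04]=0x36, mem[0x0a]=0x12, mem[0x16]=0x12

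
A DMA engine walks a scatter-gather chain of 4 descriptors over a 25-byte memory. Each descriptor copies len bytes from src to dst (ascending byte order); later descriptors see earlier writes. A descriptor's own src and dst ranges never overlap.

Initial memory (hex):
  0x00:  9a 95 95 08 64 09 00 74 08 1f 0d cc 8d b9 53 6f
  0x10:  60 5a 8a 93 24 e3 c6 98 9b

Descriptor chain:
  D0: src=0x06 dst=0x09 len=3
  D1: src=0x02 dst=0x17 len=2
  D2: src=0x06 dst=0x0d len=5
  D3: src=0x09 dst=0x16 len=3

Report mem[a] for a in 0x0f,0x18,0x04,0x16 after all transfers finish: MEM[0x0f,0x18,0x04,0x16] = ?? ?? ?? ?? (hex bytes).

#0 dst[0x09+3] := {0x00,0x74,0x08}
#1 dst[0x17+2] := {0x95,0x08}
#2 dst[0x0d+5] := {0x00,0x74,0x08,0x00,0x74}
#3 dst[0x16+3] := {0x00,0x74,0x08}
query mem[0x0f]=0x08, mem[0x18]=0x08, mem[0x04]=0x64, mem[0x16]=0x00

MEM[0x0f,0x18,0x04,0x16] = 08 08 64 00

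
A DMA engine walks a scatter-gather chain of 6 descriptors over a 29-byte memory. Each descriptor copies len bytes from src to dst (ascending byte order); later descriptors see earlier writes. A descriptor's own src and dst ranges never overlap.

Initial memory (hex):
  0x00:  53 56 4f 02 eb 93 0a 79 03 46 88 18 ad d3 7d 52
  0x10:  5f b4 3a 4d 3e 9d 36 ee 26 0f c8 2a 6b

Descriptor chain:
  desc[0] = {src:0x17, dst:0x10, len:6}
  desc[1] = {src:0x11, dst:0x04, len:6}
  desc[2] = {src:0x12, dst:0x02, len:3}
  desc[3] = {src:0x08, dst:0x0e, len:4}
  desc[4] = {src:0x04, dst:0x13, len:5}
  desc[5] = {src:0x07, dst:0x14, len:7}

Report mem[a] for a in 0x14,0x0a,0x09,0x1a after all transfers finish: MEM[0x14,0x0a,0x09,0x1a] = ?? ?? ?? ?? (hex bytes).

MEM[0x14,0x0a,0x09,0x1a] = 2a 88 36 d3

  after D0: wrote 6B at 0x10 = ee260fc82a6b
  after D1: wrote 6B at 0x04 = 260fc82a6b36
  after D2: wrote 3B at 0x02 = 0fc82a
  after D3: wrote 4B at 0x0e = 6b368818
  after D4: wrote 5B at 0x13 = 2a0fc82a6b
  after D5: wrote 7B at 0x14 = 2a6b368818add3
query mem[0x14]=0x2a, mem[0x0a]=0x88, mem[0x09]=0x36, mem[0x1a]=0xd3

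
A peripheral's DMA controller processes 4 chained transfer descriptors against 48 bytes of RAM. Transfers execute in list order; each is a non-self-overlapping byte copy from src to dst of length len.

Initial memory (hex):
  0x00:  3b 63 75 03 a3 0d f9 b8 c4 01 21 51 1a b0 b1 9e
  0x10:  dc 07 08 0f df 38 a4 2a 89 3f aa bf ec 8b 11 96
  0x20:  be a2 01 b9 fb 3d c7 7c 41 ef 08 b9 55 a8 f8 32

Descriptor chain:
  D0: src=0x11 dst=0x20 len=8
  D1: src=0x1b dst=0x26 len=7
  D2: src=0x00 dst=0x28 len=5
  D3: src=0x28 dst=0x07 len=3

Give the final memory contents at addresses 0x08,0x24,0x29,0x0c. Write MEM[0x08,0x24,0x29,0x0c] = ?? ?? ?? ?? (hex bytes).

MEM[0x08,0x24,0x29,0x0c] = 63 38 63 1a

  after D0: wrote 8B at 0x20 = 07080fdf38a42a89
  after D1: wrote 7B at 0x26 = bfec8b11960708
  after D2: wrote 5B at 0x28 = 3b637503a3
  after D3: wrote 3B at 0x07 = 3b6375
query mem[0x08]=0x63, mem[0x24]=0x38, mem[0x29]=0x63, mem[0x0c]=0x1a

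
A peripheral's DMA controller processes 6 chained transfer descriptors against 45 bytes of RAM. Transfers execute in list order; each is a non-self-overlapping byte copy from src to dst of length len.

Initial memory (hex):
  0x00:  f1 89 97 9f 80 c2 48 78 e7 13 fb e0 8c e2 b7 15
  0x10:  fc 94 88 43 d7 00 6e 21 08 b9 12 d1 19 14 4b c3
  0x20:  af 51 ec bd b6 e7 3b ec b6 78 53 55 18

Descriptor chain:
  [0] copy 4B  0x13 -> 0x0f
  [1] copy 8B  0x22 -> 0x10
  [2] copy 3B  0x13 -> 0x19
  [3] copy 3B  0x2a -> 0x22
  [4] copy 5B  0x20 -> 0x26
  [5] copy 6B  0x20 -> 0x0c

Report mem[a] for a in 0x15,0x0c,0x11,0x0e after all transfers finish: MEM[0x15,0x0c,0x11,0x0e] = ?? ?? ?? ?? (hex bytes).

  after D0: wrote 4B at 0x0f = 43d7006e
  after D1: wrote 8B at 0x10 = ecbdb6e73becb678
  after D2: wrote 3B at 0x19 = e73bec
  after D3: wrote 3B at 0x22 = 535518
  after D4: wrote 5B at 0x26 = af51535518
  after D5: wrote 6B at 0x0c = af51535518e7
query mem[0x15]=0xec, mem[0x0c]=0xaf, mem[0x11]=0xe7, mem[0x0e]=0x53

MEM[0x15,0x0c,0x11,0x0e] = ec af e7 53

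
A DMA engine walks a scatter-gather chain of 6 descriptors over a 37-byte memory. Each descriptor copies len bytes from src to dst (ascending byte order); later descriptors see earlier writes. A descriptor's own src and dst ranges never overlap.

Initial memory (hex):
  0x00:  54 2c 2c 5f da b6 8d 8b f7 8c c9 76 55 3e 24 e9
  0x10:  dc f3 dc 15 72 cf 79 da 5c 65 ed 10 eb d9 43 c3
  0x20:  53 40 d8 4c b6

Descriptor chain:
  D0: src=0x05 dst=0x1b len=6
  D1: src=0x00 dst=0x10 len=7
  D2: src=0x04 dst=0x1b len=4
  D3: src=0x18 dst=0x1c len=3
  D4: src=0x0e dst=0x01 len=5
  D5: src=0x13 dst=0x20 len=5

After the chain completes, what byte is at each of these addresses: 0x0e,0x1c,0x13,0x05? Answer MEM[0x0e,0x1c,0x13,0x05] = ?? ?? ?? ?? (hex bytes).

D0: mem[0x1b..0x20] <- [b6 8d 8b f7 8c c9]
D1: mem[0x10..0x16] <- [54 2c 2c 5f da b6 8d]
D2: mem[0x1b..0x1e] <- [da b6 8d 8b]
D3: mem[0x1c..0x1e] <- [5c 65 ed]
D4: mem[0x01..0x05] <- [24 e9 54 2c 2c]
D5: mem[0x20..0x24] <- [5f da b6 8d da]
query mem[0x0e]=0x24, mem[0x1c]=0x5c, mem[0x13]=0x5f, mem[0x05]=0x2c

MEM[0x0e,0x1c,0x13,0x05] = 24 5c 5f 2c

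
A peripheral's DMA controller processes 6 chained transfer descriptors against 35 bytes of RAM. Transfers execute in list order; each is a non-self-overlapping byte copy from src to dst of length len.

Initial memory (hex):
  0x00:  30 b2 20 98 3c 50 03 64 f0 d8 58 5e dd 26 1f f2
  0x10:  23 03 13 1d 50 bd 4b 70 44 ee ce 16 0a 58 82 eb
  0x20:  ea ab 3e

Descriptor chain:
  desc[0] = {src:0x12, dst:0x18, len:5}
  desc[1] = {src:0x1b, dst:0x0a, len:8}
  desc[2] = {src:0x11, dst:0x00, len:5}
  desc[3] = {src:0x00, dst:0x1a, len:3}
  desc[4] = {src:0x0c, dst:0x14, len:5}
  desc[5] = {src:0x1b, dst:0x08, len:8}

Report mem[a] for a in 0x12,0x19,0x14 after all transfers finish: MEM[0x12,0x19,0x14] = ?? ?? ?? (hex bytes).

MEM[0x12,0x19,0x14] = 13 1d 58

D0: mem[0x18..0x1c] <- [13 1d 50 bd 4b]
D1: mem[0x0a..0x11] <- [bd 4b 58 82 eb ea ab 3e]
D2: mem[0x00..0x04] <- [3e 13 1d 50 bd]
D3: mem[0x1a..0x1c] <- [3e 13 1d]
D4: mem[0x14..0x18] <- [58 82 eb ea ab]
D5: mem[0x08..0x0f] <- [13 1d 58 82 eb ea ab 3e]
query mem[0x12]=0x13, mem[0x19]=0x1d, mem[0x14]=0x58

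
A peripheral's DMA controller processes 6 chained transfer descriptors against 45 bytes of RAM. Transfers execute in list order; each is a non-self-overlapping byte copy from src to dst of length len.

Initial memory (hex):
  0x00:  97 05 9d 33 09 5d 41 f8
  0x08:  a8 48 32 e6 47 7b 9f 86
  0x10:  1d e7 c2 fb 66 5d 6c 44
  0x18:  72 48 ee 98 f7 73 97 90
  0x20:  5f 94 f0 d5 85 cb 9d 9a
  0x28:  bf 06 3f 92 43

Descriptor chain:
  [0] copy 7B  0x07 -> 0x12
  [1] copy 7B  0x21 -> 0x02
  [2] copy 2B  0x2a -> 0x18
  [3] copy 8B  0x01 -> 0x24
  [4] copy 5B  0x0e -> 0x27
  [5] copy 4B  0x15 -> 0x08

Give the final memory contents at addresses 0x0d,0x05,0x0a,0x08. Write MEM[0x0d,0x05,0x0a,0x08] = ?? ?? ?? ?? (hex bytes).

MEM[0x0d,0x05,0x0a,0x08] = 7b 85 47 32

  after D0: wrote 7B at 0x12 = f8a84832e6477b
  after D1: wrote 7B at 0x02 = 94f0d585cb9d9a
  after D2: wrote 2B at 0x18 = 3f92
  after D3: wrote 8B at 0x24 = 0594f0d585cb9d9a
  after D4: wrote 5B at 0x27 = 9f861de7f8
  after D5: wrote 4B at 0x08 = 32e6473f
query mem[0x0d]=0x7b, mem[0x05]=0x85, mem[0x0a]=0x47, mem[0x08]=0x32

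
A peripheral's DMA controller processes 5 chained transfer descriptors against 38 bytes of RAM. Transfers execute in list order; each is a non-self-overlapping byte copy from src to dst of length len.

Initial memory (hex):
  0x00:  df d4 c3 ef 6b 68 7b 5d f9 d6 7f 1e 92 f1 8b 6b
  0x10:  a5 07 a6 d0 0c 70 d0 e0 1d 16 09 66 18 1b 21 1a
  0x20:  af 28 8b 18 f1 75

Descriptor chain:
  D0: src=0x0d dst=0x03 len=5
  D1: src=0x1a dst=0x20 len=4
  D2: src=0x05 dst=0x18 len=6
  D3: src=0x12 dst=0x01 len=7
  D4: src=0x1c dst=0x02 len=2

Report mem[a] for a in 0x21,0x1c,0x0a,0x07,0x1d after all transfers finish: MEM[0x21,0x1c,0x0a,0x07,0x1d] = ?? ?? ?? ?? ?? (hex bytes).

D0: mem[0x03..0x07] <- [f1 8b 6b a5 07]
D1: mem[0x20..0x23] <- [09 66 18 1b]
D2: mem[0x18..0x1d] <- [6b a5 07 f9 d6 7f]
D3: mem[0x01..0x07] <- [a6 d0 0c 70 d0 e0 6b]
D4: mem[0x02..0x03] <- [d6 7f]
query mem[0x21]=0x66, mem[0x1c]=0xd6, mem[0x0a]=0x7f, mem[0x07]=0x6b, mem[0x1d]=0x7f

MEM[0x21,0x1c,0x0a,0x07,0x1d] = 66 d6 7f 6b 7f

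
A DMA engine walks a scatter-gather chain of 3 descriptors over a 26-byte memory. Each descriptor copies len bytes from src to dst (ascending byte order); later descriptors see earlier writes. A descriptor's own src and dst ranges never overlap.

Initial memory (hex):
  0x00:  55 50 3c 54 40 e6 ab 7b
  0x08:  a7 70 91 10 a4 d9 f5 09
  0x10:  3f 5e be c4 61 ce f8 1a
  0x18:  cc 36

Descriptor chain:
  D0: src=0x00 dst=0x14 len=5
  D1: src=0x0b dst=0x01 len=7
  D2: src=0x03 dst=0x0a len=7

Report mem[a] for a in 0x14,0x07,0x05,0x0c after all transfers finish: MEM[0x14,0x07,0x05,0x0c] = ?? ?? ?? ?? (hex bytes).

MEM[0x14,0x07,0x05,0x0c] = 55 5e 09 09

D0: mem[0x14..0x18] <- [55 50 3c 54 40]
D1: mem[0x01..0x07] <- [10 a4 d9 f5 09 3f 5e]
D2: mem[0x0a..0x10] <- [d9 f5 09 3f 5e a7 70]
query mem[0x14]=0x55, mem[0x07]=0x5e, mem[0x05]=0x09, mem[0x0c]=0x09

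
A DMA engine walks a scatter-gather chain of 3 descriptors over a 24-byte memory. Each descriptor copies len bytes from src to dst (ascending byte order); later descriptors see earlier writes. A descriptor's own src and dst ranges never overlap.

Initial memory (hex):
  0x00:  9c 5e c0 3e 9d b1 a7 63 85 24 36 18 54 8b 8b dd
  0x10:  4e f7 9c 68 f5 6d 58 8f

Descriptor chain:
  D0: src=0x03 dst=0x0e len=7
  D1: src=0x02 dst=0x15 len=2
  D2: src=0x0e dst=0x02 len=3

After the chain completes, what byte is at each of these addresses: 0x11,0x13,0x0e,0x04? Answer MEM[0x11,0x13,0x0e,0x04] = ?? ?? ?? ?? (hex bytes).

MEM[0x11,0x13,0x0e,0x04] = a7 85 3e b1

  after D0: wrote 7B at 0x0e = 3e9db1a7638524
  after D1: wrote 2B at 0x15 = c03e
  after D2: wrote 3B at 0x02 = 3e9db1
query mem[0x11]=0xa7, mem[0x13]=0x85, mem[0x0e]=0x3e, mem[0x04]=0xb1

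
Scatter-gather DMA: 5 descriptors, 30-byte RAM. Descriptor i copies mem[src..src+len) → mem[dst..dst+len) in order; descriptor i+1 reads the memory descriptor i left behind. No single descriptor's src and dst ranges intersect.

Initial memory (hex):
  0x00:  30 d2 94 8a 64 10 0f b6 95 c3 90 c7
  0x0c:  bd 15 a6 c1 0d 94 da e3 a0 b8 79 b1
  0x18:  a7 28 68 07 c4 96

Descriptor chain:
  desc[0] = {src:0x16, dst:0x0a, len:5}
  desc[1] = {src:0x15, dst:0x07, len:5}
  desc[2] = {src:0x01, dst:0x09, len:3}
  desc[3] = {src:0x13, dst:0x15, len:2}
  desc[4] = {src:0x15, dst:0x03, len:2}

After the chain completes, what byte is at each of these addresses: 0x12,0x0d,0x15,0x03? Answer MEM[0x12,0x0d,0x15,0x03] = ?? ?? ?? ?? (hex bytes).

MEM[0x12,0x0d,0x15,0x03] = da 28 e3 e3

[0] 0x16->0x0a len=5 : 79 b1 a7 28 68
[1] 0x15->0x07 len=5 : b8 79 b1 a7 28
[2] 0x01->0x09 len=3 : d2 94 8a
[3] 0x13->0x15 len=2 : e3 a0
[4] 0x15->0x03 len=2 : e3 a0
query mem[0x12]=0xda, mem[0x0d]=0x28, mem[0x15]=0xe3, mem[0x03]=0xe3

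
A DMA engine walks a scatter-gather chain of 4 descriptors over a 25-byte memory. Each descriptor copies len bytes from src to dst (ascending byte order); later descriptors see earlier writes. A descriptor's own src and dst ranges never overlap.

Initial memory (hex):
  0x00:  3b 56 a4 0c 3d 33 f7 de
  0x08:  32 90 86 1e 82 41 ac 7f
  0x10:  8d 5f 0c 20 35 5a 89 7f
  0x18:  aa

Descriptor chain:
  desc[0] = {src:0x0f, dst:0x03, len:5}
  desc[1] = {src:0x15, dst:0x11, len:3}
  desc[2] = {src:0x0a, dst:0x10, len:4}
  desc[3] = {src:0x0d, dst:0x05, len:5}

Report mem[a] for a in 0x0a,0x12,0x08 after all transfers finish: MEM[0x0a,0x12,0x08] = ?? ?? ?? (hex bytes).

#0 dst[0x03+5] := {0x7f,0x8d,0x5f,0x0c,0x20}
#1 dst[0x11+3] := {0x5a,0x89,0x7f}
#2 dst[0x10+4] := {0x86,0x1e,0x82,0x41}
#3 dst[0x05+5] := {0x41,0xac,0x7f,0x86,0x1e}
query mem[0x0a]=0x86, mem[0x12]=0x82, mem[0x08]=0x86

MEM[0x0a,0x12,0x08] = 86 82 86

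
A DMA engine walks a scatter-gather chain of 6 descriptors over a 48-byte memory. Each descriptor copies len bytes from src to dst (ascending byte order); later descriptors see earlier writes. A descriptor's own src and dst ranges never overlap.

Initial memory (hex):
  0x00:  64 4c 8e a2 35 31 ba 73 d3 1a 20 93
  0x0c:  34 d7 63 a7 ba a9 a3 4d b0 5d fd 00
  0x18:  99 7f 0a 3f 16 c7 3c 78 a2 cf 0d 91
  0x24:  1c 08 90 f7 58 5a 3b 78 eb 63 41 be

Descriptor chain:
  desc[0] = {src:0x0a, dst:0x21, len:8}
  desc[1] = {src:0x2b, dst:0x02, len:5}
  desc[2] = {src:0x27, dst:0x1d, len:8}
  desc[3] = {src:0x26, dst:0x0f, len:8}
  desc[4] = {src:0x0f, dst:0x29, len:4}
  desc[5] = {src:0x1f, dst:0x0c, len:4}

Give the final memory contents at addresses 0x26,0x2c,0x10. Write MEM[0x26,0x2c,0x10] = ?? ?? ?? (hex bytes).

MEM[0x26,0x2c,0x10] = a7 5a ba

D0: mem[0x21..0x28] <- [20 93 34 d7 63 a7 ba a9]
D1: mem[0x02..0x06] <- [78 eb 63 41 be]
D2: mem[0x1d..0x24] <- [ba a9 5a 3b 78 eb 63 41]
D3: mem[0x0f..0x16] <- [a7 ba a9 5a 3b 78 eb 63]
D4: mem[0x29..0x2c] <- [a7 ba a9 5a]
D5: mem[0x0c..0x0f] <- [5a 3b 78 eb]
query mem[0x26]=0xa7, mem[0x2c]=0x5a, mem[0x10]=0xba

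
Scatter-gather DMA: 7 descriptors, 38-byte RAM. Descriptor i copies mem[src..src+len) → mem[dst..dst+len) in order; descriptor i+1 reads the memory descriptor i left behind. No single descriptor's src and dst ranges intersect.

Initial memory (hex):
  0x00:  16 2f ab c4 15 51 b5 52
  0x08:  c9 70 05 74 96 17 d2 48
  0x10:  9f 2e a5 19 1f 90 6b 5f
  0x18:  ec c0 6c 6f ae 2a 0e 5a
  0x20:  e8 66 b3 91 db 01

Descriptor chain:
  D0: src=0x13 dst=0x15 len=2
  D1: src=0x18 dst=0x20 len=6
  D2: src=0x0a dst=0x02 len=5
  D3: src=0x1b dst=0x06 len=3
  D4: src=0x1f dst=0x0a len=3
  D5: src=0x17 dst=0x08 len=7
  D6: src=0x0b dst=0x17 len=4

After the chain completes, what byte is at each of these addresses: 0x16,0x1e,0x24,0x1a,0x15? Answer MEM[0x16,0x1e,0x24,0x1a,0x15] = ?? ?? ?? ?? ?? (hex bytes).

MEM[0x16,0x1e,0x24,0x1a,0x15] = 1f 0e ae 2a 19

D0: mem[0x15..0x16] <- [19 1f]
D1: mem[0x20..0x25] <- [ec c0 6c 6f ae 2a]
D2: mem[0x02..0x06] <- [05 74 96 17 d2]
D3: mem[0x06..0x08] <- [6f ae 2a]
D4: mem[0x0a..0x0c] <- [5a ec c0]
D5: mem[0x08..0x0e] <- [5f ec c0 6c 6f ae 2a]
D6: mem[0x17..0x1a] <- [6c 6f ae 2a]
query mem[0x16]=0x1f, mem[0x1e]=0x0e, mem[0x24]=0xae, mem[0x1a]=0x2a, mem[0x15]=0x19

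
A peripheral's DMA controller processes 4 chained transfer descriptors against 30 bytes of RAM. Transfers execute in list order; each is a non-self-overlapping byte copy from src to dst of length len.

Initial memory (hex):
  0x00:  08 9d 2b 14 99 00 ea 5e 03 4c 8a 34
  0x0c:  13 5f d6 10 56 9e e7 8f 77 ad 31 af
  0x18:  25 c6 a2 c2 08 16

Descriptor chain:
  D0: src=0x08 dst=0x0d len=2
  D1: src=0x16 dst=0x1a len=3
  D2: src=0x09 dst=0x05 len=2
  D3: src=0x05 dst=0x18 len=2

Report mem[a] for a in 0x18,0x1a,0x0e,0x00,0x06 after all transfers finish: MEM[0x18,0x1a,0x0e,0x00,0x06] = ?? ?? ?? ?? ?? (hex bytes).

MEM[0x18,0x1a,0x0e,0x00,0x06] = 4c 31 4c 08 8a

#0 dst[0x0d+2] := {0x03,0x4c}
#1 dst[0x1a+3] := {0x31,0xaf,0x25}
#2 dst[0x05+2] := {0x4c,0x8a}
#3 dst[0x18+2] := {0x4c,0x8a}
query mem[0x18]=0x4c, mem[0x1a]=0x31, mem[0x0e]=0x4c, mem[0x00]=0x08, mem[0x06]=0x8a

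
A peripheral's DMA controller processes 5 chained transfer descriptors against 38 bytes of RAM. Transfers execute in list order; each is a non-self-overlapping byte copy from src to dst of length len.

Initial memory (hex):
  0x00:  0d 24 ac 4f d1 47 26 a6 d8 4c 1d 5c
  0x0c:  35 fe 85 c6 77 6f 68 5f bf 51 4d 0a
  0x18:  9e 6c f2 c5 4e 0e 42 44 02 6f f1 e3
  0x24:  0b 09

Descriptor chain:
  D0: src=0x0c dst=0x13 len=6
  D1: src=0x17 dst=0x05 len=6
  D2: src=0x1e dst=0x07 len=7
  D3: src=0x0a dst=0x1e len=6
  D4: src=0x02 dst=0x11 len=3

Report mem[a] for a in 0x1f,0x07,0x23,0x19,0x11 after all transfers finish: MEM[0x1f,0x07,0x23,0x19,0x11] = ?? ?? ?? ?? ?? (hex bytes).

MEM[0x1f,0x07,0x23,0x19,0x11] = f1 42 c6 6c ac

  after D0: wrote 6B at 0x13 = 35fe85c6776f
  after D1: wrote 6B at 0x05 = 776f6cf2c54e
  after D2: wrote 7B at 0x07 = 4244026ff1e30b
  after D3: wrote 6B at 0x1e = 6ff1e30b85c6
  after D4: wrote 3B at 0x11 = ac4fd1
query mem[0x1f]=0xf1, mem[0x07]=0x42, mem[0x23]=0xc6, mem[0x19]=0x6c, mem[0x11]=0xac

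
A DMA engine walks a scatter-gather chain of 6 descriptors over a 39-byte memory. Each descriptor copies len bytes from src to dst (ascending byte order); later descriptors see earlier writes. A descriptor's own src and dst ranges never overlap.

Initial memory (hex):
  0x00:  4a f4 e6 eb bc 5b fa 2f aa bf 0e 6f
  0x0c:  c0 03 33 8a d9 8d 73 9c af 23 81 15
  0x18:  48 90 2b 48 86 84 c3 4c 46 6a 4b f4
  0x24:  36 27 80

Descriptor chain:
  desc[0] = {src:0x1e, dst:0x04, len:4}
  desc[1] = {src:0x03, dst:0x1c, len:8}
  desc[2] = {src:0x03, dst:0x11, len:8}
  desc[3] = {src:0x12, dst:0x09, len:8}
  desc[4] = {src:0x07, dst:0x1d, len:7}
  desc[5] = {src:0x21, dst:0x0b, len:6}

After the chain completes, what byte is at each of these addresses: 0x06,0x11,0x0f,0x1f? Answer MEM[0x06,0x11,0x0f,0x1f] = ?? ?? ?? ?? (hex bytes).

MEM[0x06,0x11,0x0f,0x1f] = 46 eb 27 c3

[0] 0x1e->0x04 len=4 : c3 4c 46 6a
[1] 0x03->0x1c len=8 : eb c3 4c 46 6a aa bf 0e
[2] 0x03->0x11 len=8 : eb c3 4c 46 6a aa bf 0e
[3] 0x12->0x09 len=8 : c3 4c 46 6a aa bf 0e 90
[4] 0x07->0x1d len=7 : 6a aa c3 4c 46 6a aa
[5] 0x21->0x0b len=6 : 46 6a aa 36 27 80
query mem[0x06]=0x46, mem[0x11]=0xeb, mem[0x0f]=0x27, mem[0x1f]=0xc3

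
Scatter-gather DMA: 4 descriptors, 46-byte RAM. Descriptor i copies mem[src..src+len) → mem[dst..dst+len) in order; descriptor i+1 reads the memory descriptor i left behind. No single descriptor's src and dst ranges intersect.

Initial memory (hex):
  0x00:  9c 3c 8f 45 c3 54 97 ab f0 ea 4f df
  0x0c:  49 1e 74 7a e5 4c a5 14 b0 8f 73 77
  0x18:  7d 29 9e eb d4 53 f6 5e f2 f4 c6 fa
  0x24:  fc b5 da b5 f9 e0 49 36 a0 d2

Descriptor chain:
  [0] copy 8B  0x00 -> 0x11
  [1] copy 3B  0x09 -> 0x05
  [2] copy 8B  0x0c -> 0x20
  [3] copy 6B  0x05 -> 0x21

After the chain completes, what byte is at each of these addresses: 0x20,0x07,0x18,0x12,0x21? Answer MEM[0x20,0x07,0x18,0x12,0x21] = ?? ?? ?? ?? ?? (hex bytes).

#0 dst[0x11+8] := {0x9c,0x3c,0x8f,0x45,0xc3,0x54,0x97,0xab}
#1 dst[0x05+3] := {0xea,0x4f,0xdf}
#2 dst[0x20+8] := {0x49,0x1e,0x74,0x7a,0xe5,0x9c,0x3c,0x8f}
#3 dst[0x21+6] := {0xea,0x4f,0xdf,0xf0,0xea,0x4f}
query mem[0x20]=0x49, mem[0x07]=0xdf, mem[0x18]=0xab, mem[0x12]=0x3c, mem[0x21]=0xea

MEM[0x20,0x07,0x18,0x12,0x21] = 49 df ab 3c ea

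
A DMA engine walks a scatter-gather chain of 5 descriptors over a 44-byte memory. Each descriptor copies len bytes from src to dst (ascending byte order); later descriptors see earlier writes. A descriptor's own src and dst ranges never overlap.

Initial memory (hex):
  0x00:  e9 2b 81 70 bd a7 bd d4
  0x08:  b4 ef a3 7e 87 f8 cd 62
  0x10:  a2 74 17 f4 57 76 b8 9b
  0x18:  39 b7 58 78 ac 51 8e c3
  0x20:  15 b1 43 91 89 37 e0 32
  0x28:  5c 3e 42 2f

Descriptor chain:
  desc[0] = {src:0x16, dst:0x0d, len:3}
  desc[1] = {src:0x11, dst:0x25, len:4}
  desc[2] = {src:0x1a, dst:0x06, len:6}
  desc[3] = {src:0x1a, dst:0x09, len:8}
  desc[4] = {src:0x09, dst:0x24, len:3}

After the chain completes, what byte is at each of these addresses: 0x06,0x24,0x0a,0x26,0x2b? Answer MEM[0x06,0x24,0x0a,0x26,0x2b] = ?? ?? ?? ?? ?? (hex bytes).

MEM[0x06,0x24,0x0a,0x26,0x2b] = 58 58 78 ac 2f

  after D0: wrote 3B at 0x0d = b89b39
  after D1: wrote 4B at 0x25 = 7417f457
  after D2: wrote 6B at 0x06 = 5878ac518ec3
  after D3: wrote 8B at 0x09 = 5878ac518ec315b1
  after D4: wrote 3B at 0x24 = 5878ac
query mem[0x06]=0x58, mem[0x24]=0x58, mem[0x0a]=0x78, mem[0x26]=0xac, mem[0x2b]=0x2f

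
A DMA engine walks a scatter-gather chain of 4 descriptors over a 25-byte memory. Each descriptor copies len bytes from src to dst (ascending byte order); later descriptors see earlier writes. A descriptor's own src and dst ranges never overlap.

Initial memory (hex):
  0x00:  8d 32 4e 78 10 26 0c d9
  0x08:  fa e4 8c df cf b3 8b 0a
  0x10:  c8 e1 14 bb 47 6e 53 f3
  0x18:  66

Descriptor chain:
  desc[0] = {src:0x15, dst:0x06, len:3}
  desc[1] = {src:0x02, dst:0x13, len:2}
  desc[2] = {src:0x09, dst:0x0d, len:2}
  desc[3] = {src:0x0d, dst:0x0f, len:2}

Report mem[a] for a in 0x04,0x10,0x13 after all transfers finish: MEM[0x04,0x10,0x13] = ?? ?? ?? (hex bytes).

  after D0: wrote 3B at 0x06 = 6e53f3
  after D1: wrote 2B at 0x13 = 4e78
  after D2: wrote 2B at 0x0d = e48c
  after D3: wrote 2B at 0x0f = e48c
query mem[0x04]=0x10, mem[0x10]=0x8c, mem[0x13]=0x4e

MEM[0x04,0x10,0x13] = 10 8c 4e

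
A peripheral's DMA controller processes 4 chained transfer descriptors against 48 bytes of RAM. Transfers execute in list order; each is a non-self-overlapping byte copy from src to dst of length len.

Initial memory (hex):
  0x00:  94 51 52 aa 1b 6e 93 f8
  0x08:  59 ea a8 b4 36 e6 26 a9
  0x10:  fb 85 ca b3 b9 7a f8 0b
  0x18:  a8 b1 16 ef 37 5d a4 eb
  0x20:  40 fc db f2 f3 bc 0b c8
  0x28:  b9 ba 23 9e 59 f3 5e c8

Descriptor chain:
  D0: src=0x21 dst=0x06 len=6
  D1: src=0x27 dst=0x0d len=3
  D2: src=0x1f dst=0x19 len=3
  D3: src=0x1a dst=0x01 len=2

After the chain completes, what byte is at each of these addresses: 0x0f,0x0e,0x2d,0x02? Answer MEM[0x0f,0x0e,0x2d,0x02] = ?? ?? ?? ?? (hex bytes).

D0: mem[0x06..0x0b] <- [fc db f2 f3 bc 0b]
D1: mem[0x0d..0x0f] <- [c8 b9 ba]
D2: mem[0x19..0x1b] <- [eb 40 fc]
D3: mem[0x01..0x02] <- [40 fc]
query mem[0x0f]=0xba, mem[0x0e]=0xb9, mem[0x2d]=0xf3, mem[0x02]=0xfc

MEM[0x0f,0x0e,0x2d,0x02] = ba b9 f3 fc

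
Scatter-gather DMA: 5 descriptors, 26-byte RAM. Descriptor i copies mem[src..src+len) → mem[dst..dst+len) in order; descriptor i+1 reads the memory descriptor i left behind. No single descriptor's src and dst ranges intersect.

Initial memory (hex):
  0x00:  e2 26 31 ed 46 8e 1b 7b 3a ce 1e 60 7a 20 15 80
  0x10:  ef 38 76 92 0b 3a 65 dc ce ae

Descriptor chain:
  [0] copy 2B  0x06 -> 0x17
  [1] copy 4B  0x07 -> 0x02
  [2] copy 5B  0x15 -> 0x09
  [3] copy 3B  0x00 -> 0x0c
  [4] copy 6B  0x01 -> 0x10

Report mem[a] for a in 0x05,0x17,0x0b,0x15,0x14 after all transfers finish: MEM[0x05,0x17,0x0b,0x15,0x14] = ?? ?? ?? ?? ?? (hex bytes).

MEM[0x05,0x17,0x0b,0x15,0x14] = 1e 1b 1b 1b 1e

[0] 0x06->0x17 len=2 : 1b 7b
[1] 0x07->0x02 len=4 : 7b 3a ce 1e
[2] 0x15->0x09 len=5 : 3a 65 1b 7b ae
[3] 0x00->0x0c len=3 : e2 26 7b
[4] 0x01->0x10 len=6 : 26 7b 3a ce 1e 1b
query mem[0x05]=0x1e, mem[0x17]=0x1b, mem[0x0b]=0x1b, mem[0x15]=0x1b, mem[0x14]=0x1e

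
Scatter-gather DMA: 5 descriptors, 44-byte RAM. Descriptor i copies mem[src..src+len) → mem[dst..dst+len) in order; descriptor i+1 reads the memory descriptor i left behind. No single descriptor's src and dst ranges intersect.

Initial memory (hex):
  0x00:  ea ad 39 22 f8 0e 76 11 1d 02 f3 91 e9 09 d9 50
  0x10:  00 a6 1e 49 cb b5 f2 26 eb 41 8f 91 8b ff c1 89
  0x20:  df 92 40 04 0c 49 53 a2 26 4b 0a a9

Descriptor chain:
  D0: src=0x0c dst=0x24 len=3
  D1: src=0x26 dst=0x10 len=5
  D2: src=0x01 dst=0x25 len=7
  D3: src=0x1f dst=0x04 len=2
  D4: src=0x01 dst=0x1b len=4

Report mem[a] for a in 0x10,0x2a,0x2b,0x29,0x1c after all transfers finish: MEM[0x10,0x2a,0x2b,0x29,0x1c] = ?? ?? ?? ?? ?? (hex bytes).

MEM[0x10,0x2a,0x2b,0x29,0x1c] = d9 76 11 0e 39

#0 dst[0x24+3] := {0xe9,0x09,0xd9}
#1 dst[0x10+5] := {0xd9,0xa2,0x26,0x4b,0x0a}
#2 dst[0x25+7] := {0xad,0x39,0x22,0xf8,0x0e,0x76,0x11}
#3 dst[0x04+2] := {0x89,0xdf}
#4 dst[0x1b+4] := {0xad,0x39,0x22,0x89}
query mem[0x10]=0xd9, mem[0x2a]=0x76, mem[0x2b]=0x11, mem[0x29]=0x0e, mem[0x1c]=0x39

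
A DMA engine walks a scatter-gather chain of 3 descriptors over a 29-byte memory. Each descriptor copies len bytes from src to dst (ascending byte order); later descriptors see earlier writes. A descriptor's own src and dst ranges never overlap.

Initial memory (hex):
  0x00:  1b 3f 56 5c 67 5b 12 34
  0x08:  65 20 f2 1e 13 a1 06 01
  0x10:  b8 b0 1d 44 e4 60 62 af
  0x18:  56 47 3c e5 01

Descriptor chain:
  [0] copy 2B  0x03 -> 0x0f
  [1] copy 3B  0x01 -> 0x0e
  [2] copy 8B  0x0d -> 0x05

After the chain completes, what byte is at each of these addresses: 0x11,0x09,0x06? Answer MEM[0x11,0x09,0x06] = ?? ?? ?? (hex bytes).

[0] 0x03->0x0f len=2 : 5c 67
[1] 0x01->0x0e len=3 : 3f 56 5c
[2] 0x0d->0x05 len=8 : a1 3f 56 5c b0 1d 44 e4
query mem[0x11]=0xb0, mem[0x09]=0xb0, mem[0x06]=0x3f

MEM[0x11,0x09,0x06] = b0 b0 3f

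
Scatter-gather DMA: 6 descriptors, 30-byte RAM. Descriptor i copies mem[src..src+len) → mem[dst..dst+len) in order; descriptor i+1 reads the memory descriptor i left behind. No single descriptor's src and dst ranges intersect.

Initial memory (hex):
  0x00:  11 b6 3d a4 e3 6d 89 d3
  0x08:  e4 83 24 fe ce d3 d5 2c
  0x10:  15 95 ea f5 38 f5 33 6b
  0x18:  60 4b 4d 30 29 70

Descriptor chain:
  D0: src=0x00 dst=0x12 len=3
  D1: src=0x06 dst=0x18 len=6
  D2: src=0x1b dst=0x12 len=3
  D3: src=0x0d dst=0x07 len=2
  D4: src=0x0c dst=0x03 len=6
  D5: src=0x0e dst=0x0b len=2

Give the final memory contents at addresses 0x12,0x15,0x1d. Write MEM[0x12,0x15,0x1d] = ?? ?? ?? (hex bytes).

MEM[0x12,0x15,0x1d] = 83 f5 fe

#0 dst[0x12+3] := {0x11,0xb6,0x3d}
#1 dst[0x18+6] := {0x89,0xd3,0xe4,0x83,0x24,0xfe}
#2 dst[0x12+3] := {0x83,0x24,0xfe}
#3 dst[0x07+2] := {0xd3,0xd5}
#4 dst[0x03+6] := {0xce,0xd3,0xd5,0x2c,0x15,0x95}
#5 dst[0x0b+2] := {0xd5,0x2c}
query mem[0x12]=0x83, mem[0x15]=0xf5, mem[0x1d]=0xfe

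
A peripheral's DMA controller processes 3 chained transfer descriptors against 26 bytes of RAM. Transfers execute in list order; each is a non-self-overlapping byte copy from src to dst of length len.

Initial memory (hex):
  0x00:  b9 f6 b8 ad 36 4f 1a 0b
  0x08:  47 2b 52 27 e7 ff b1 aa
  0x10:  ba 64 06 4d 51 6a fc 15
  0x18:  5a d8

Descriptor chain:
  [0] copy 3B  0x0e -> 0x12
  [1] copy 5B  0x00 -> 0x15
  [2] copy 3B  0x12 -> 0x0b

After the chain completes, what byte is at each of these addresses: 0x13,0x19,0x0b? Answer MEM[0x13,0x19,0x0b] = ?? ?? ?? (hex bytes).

D0: mem[0x12..0x14] <- [b1 aa ba]
D1: mem[0x15..0x19] <- [b9 f6 b8 ad 36]
D2: mem[0x0b..0x0d] <- [b1 aa ba]
query mem[0x13]=0xaa, mem[0x19]=0x36, mem[0x0b]=0xb1

MEM[0x13,0x19,0x0b] = aa 36 b1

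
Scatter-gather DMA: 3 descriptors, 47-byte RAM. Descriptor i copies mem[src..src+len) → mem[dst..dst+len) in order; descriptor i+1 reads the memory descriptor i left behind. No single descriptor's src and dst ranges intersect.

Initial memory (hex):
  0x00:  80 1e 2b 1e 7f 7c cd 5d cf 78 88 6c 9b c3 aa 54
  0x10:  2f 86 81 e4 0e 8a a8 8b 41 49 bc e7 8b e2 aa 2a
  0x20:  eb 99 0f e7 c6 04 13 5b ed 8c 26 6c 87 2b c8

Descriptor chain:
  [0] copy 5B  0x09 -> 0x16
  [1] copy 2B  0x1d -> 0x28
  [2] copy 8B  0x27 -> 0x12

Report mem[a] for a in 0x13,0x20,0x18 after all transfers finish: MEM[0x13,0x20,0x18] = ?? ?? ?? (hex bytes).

D0: mem[0x16..0x1a] <- [78 88 6c 9b c3]
D1: mem[0x28..0x29] <- [e2 aa]
D2: mem[0x12..0x19] <- [5b e2 aa 26 6c 87 2b c8]
query mem[0x13]=0xe2, mem[0x20]=0xeb, mem[0x18]=0x2b

MEM[0x13,0x20,0x18] = e2 eb 2b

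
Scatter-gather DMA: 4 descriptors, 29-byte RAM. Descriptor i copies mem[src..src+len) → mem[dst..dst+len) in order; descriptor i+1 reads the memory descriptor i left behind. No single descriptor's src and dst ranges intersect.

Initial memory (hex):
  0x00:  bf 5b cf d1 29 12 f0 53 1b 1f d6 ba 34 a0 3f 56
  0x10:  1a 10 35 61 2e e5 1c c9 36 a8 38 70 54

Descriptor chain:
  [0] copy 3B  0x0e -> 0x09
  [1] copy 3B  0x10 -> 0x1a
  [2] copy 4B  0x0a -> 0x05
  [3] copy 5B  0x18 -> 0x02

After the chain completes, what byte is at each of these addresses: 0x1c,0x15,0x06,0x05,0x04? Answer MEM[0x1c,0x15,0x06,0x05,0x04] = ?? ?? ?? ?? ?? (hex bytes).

MEM[0x1c,0x15,0x06,0x05,0x04] = 35 e5 35 10 1a

D0: mem[0x09..0x0b] <- [3f 56 1a]
D1: mem[0x1a..0x1c] <- [1a 10 35]
D2: mem[0x05..0x08] <- [56 1a 34 a0]
D3: mem[0x02..0x06] <- [36 a8 1a 10 35]
query mem[0x1c]=0x35, mem[0x15]=0xe5, mem[0x06]=0x35, mem[0x05]=0x10, mem[0x04]=0x1a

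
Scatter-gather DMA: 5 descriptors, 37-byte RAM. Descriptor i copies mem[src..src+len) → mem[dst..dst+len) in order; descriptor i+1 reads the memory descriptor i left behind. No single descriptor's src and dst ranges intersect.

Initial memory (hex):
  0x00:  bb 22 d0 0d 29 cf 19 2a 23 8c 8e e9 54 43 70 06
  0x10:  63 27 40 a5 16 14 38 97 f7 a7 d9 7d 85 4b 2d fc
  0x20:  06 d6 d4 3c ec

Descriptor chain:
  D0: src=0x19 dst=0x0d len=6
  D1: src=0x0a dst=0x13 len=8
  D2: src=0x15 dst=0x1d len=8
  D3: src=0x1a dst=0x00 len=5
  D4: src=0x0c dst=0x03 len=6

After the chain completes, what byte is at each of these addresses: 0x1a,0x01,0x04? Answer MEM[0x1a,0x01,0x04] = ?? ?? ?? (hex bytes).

[0] 0x19->0x0d len=6 : a7 d9 7d 85 4b 2d
[1] 0x0a->0x13 len=8 : 8e e9 54 a7 d9 7d 85 4b
[2] 0x15->0x1d len=8 : 54 a7 d9 7d 85 4b 7d 85
[3] 0x1a->0x00 len=5 : 4b 7d 85 54 a7
[4] 0x0c->0x03 len=6 : 54 a7 d9 7d 85 4b
query mem[0x1a]=0x4b, mem[0x01]=0x7d, mem[0x04]=0xa7

MEM[0x1a,0x01,0x04] = 4b 7d a7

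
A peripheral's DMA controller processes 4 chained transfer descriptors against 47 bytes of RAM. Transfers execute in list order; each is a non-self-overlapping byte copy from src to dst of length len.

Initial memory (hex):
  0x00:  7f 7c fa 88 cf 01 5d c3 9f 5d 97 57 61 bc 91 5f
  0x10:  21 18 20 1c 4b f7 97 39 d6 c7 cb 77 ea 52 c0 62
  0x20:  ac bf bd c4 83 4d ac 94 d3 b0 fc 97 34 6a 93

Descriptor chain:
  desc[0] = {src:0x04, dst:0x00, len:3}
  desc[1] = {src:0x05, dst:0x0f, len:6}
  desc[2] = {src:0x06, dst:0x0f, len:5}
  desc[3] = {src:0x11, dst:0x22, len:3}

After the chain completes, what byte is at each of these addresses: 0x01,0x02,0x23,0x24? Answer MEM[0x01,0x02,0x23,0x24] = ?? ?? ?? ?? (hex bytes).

  after D0: wrote 3B at 0x00 = cf015d
  after D1: wrote 6B at 0x0f = 015dc39f5d97
  after D2: wrote 5B at 0x0f = 5dc39f5d97
  after D3: wrote 3B at 0x22 = 9f5d97
query mem[0x01]=0x01, mem[0x02]=0x5d, mem[0x23]=0x5d, mem[0x24]=0x97

MEM[0x01,0x02,0x23,0x24] = 01 5d 5d 97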